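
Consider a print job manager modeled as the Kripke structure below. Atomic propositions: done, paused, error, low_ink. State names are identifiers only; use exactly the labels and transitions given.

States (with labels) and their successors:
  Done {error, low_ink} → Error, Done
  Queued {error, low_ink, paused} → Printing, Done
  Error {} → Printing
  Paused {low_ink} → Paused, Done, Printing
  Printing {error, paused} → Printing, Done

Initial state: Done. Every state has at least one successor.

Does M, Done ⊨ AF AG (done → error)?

States satisfying AG (done → error): {Done, Queued, Error, Paused, Printing}.
States satisfying AF AG (done → error): {Done, Queued, Error, Paused, Printing}.
Done ∈ Sat(AF AG (done → error)).

Yes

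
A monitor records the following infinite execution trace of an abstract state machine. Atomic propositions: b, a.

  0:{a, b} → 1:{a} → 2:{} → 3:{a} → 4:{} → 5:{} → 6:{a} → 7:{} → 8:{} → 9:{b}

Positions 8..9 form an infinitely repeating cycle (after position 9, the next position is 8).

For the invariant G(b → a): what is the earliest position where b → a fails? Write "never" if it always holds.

Check b → a at each position in order: 0 ✓, 1 ✓, 2 ✓, 3 ✓, 4 ✓, 5 ✓, 6 ✓, 7 ✓, 8 ✓.
At position 9 the labels are {b}, so b → a is false there. This is the first violation.

9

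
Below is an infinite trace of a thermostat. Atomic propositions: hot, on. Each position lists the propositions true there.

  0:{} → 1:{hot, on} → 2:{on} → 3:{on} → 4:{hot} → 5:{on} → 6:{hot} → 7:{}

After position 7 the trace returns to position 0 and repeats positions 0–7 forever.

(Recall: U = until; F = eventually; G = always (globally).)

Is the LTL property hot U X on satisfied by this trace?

Yes

Walking from position 0: X on first holds at position 0, and hot holds at every earlier position along the way, so hot U X on holds.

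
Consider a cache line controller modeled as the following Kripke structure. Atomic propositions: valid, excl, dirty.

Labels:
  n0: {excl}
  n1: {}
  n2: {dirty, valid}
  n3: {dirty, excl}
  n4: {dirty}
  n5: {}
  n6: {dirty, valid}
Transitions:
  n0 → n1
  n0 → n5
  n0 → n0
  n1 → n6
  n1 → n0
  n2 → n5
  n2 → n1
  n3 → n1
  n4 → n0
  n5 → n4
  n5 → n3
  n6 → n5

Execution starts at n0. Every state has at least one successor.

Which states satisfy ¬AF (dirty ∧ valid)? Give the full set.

States satisfying dirty ∧ valid: {n2, n6}.
States satisfying AF (dirty ∧ valid): {n2, n6}.
States satisfying ¬AF (dirty ∧ valid): {n0, n1, n3, n4, n5}.

{n0, n1, n3, n4, n5}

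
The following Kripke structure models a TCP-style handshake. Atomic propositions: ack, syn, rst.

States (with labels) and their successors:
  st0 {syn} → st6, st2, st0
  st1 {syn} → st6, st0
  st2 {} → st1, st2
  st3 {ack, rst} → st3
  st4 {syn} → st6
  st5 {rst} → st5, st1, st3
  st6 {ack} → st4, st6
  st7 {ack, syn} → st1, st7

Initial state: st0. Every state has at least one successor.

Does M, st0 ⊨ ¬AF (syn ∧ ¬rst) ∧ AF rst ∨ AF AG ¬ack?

States satisfying syn ∧ ¬rst: {st0, st1, st4, st7}.
States satisfying AF (syn ∧ ¬rst): {st0, st1, st4, st7}.
States satisfying ¬AF (syn ∧ ¬rst): {st2, st3, st5, st6}.
States satisfying rst: {st3, st5}.
States satisfying AF rst: {st3, st5}.
States satisfying ¬AF (syn ∧ ¬rst) ∧ AF rst: {st3, st5}.
States satisfying AG ¬ack: ∅.
States satisfying AF AG ¬ack: ∅.
States satisfying ¬AF (syn ∧ ¬rst) ∧ AF rst ∨ AF AG ¬ack: {st3, st5}.
st0 ∉ Sat(¬AF (syn ∧ ¬rst) ∧ AF rst ∨ AF AG ¬ack).

Does not hold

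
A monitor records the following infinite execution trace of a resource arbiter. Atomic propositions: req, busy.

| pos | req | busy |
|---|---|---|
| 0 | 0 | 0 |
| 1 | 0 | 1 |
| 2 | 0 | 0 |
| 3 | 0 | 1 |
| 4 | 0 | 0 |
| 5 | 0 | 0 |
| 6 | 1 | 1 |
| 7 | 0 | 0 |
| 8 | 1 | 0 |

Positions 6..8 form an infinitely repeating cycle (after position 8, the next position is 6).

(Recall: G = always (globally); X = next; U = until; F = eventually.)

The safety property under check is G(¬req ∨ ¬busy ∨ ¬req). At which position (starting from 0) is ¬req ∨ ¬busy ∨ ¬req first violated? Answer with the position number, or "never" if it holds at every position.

Check ¬req ∨ ¬busy ∨ ¬req at each position in order: 0 ✓, 1 ✓, 2 ✓, 3 ✓, 4 ✓, 5 ✓.
At position 6 the labels are {busy, req}, so ¬req ∨ ¬busy ∨ ¬req is false there. This is the first violation.

6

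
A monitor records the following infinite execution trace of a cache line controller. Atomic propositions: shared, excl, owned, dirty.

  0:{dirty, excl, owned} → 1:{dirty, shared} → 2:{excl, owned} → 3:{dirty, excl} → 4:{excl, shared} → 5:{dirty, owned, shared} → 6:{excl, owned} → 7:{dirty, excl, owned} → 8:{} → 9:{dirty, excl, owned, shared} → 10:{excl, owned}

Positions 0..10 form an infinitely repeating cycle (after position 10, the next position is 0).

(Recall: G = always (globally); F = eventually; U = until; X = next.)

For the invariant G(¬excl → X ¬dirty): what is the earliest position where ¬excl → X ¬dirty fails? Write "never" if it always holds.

8

Check ¬excl → X ¬dirty at each position in order: 0 ✓, 1 ✓, 2 ✓, 3 ✓, 4 ✓, 5 ✓, 6 ✓, 7 ✓.
At position 8 the labels are {} and the next position 9 has {dirty, excl, owned, shared}, so ¬excl → X ¬dirty is false there. This is the first violation.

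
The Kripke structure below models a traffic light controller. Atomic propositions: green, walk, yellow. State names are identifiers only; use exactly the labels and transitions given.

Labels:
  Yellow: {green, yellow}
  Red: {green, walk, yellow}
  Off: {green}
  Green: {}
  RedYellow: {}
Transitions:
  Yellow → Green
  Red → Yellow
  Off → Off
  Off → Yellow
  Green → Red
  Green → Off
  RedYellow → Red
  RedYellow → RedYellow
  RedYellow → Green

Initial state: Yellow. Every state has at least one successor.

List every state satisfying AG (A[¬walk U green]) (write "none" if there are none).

States satisfying A[¬walk U green]: {Yellow, Red, Off, Green}.
States satisfying AG (A[¬walk U green]): {Yellow, Red, Off, Green}.

{Yellow, Red, Off, Green}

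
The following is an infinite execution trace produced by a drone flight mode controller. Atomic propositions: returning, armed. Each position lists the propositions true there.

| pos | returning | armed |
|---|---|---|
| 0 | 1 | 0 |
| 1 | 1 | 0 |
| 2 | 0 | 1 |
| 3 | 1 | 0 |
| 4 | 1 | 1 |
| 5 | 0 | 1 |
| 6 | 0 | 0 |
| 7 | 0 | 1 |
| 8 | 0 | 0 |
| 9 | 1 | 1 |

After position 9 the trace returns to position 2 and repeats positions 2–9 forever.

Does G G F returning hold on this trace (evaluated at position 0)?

G F returning holds at every position 0..9, and those are all positions ever visited, so G G F returning holds.

Yes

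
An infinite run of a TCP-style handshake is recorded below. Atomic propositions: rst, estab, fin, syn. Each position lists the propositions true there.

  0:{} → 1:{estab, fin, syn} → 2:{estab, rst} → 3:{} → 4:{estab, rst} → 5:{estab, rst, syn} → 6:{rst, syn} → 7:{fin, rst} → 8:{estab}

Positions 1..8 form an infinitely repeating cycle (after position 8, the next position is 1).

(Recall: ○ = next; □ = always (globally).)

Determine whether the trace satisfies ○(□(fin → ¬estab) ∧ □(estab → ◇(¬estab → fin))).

No

The position after 0 is 1; □(fin → ¬estab) ∧ □(estab → ◇(¬estab → fin)) is false there.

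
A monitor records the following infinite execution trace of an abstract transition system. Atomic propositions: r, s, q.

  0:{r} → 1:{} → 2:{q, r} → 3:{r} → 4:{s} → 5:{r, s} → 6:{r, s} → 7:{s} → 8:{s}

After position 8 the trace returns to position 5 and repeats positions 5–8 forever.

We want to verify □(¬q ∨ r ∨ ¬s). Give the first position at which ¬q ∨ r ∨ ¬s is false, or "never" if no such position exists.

never

¬q ∨ r ∨ ¬s holds at every position 0..8, and those are all the positions the trace ever visits, so the invariant □(¬q ∨ r ∨ ¬s) is never violated.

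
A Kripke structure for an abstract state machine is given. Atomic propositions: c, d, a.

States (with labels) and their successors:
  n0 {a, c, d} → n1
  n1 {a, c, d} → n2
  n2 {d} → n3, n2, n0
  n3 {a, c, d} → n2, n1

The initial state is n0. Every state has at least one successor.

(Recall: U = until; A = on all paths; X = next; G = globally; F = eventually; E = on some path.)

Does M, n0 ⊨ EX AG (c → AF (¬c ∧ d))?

States satisfying AG (c → AF (¬c ∧ d)): {n0, n1, n2, n3}.
States satisfying EX AG (c → AF (¬c ∧ d)): {n0, n1, n2, n3}.
n0 ∈ Sat(EX AG (c → AF (¬c ∧ d))).

Yes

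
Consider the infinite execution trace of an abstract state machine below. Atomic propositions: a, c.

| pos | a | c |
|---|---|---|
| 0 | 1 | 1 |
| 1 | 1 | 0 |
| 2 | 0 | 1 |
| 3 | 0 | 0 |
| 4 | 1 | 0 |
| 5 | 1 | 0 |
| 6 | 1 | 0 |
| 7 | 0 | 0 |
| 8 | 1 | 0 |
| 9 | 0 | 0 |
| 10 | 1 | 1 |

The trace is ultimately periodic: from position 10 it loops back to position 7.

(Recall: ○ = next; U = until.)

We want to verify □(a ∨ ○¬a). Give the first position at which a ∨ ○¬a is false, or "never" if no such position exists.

Check a ∨ ○¬a at each position in order: 0 ✓, 1 ✓, 2 ✓.
At position 3 the labels are {} and the next position 4 has {a}, so a ∨ ○¬a is false there. This is the first violation.

3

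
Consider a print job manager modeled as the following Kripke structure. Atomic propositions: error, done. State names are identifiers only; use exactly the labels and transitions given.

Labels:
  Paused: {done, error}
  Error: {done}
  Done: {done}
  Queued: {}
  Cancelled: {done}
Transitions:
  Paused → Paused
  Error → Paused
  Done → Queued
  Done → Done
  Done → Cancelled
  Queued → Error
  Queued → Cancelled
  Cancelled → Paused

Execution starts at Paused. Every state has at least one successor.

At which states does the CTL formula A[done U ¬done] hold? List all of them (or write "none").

{Queued}

States satisfying done: {Paused, Error, Done, Cancelled}.
States satisfying ¬done: {Queued}.
States satisfying A[done U ¬done]: {Queued}.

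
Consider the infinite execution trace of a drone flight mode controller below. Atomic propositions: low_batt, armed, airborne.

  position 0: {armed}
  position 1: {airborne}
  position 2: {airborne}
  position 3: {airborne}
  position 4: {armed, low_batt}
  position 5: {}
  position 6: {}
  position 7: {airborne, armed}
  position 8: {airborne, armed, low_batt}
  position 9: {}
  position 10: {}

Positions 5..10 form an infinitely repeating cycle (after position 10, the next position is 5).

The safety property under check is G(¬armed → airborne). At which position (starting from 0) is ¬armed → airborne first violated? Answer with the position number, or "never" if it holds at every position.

5

Check ¬armed → airborne at each position in order: 0 ✓, 1 ✓, 2 ✓, 3 ✓, 4 ✓.
At position 5 the labels are {}, so ¬armed → airborne is false there. This is the first violation.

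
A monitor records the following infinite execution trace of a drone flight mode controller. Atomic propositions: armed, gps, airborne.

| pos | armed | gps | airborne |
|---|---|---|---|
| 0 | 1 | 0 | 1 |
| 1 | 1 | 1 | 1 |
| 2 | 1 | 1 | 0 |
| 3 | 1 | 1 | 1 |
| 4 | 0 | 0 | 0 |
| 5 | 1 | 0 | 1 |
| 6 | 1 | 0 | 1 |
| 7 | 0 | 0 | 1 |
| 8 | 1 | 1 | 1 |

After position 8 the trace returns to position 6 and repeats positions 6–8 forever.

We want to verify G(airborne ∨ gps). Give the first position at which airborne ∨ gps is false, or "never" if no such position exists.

Check airborne ∨ gps at each position in order: 0 ✓, 1 ✓, 2 ✓, 3 ✓.
At position 4 the labels are {}, so airborne ∨ gps is false there. This is the first violation.

4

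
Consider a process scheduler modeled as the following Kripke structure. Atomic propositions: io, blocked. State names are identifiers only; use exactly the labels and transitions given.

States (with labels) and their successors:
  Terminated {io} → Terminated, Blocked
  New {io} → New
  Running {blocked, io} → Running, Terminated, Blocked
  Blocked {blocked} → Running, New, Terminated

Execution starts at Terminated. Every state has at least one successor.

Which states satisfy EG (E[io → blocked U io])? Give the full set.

States satisfying E[io → blocked U io]: {Terminated, New, Running, Blocked}.
States satisfying EG (E[io → blocked U io]): {Terminated, New, Running, Blocked}.

{Terminated, New, Running, Blocked}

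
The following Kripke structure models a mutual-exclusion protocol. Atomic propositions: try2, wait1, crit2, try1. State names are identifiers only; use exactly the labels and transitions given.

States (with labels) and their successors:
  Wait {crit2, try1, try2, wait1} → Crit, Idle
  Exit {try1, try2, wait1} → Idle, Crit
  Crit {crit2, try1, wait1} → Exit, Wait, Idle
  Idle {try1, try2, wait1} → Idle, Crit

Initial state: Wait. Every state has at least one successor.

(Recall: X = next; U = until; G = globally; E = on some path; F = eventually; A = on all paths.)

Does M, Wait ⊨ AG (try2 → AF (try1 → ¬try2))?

States satisfying try2 → AF (try1 → ¬try2): {Crit}.
States satisfying AG (try2 → AF (try1 → ¬try2)): ∅.
Exit is reachable from Wait and violates try2 → AF (try1 → ¬try2), so AG fails at Wait.
Wait ∉ Sat(AG (try2 → AF (try1 → ¬try2))).

No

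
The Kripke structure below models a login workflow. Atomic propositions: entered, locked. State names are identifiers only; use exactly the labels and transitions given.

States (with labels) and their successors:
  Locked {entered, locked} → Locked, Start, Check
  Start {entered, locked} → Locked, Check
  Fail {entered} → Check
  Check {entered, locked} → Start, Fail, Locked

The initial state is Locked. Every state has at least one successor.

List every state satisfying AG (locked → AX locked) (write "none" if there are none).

States satisfying locked → AX locked: {Locked, Start, Fail}.
States satisfying AG (locked → AX locked): ∅.

none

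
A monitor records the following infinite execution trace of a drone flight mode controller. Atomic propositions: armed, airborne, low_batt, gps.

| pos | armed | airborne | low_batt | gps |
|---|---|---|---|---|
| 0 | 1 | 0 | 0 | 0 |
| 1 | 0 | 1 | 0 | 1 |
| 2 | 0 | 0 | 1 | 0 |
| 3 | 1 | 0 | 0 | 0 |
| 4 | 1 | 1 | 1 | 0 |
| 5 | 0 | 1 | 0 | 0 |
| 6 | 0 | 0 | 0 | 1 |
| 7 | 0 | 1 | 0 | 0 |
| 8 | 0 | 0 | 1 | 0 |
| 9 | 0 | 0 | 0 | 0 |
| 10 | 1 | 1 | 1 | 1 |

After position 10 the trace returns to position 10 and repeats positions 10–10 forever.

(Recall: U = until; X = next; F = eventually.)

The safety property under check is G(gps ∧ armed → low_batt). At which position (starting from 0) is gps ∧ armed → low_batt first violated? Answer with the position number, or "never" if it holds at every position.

never

gps ∧ armed → low_batt holds at every position 0..10, and those are all the positions the trace ever visits, so the invariant G(gps ∧ armed → low_batt) is never violated.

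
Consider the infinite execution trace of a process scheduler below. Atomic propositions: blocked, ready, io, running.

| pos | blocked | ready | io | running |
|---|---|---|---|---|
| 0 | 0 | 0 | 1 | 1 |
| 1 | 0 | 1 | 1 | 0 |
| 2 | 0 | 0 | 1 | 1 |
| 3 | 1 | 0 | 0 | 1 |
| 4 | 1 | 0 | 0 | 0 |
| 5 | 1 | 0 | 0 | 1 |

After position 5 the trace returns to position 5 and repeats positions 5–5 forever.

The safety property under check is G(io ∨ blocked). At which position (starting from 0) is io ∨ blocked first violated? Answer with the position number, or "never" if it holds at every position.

never

io ∨ blocked holds at every position 0..5, and those are all the positions the trace ever visits, so the invariant G(io ∨ blocked) is never violated.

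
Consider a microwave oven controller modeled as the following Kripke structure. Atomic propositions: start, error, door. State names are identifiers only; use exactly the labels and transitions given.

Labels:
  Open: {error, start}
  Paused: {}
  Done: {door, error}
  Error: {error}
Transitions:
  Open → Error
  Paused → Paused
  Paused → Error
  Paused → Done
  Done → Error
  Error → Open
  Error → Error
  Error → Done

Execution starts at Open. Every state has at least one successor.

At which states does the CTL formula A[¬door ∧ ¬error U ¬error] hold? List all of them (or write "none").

{Paused}

States satisfying ¬door ∧ ¬error: {Paused}.
States satisfying ¬error: {Paused}.
States satisfying A[¬door ∧ ¬error U ¬error]: {Paused}.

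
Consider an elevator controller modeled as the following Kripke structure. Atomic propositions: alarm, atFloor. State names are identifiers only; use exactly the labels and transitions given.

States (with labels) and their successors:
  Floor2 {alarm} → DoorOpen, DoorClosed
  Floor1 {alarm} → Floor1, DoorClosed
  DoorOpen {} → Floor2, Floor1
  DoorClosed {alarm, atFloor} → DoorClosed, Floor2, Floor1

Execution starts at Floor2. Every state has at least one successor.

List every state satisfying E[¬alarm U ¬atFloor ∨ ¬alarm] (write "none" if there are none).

States satisfying ¬alarm: {DoorOpen}.
States satisfying ¬atFloor ∨ ¬alarm: {Floor2, Floor1, DoorOpen}.
States satisfying E[¬alarm U ¬atFloor ∨ ¬alarm]: {Floor2, Floor1, DoorOpen}.

{Floor2, Floor1, DoorOpen}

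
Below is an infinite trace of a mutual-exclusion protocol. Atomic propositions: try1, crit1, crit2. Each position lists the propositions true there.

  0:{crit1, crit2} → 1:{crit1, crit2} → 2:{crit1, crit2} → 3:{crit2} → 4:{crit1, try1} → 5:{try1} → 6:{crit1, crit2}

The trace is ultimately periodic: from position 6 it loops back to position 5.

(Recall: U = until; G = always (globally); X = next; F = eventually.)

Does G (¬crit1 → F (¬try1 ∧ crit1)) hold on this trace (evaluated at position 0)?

¬crit1 → F (¬try1 ∧ crit1) holds at every position 0..6, and those are all positions ever visited, so G (¬crit1 → F (¬try1 ∧ crit1)) holds.
Positions where ¬crit1 holds: 3, 5.
Check F (¬try1 ∧ crit1) at each: 3→ok, 5→ok.

Yes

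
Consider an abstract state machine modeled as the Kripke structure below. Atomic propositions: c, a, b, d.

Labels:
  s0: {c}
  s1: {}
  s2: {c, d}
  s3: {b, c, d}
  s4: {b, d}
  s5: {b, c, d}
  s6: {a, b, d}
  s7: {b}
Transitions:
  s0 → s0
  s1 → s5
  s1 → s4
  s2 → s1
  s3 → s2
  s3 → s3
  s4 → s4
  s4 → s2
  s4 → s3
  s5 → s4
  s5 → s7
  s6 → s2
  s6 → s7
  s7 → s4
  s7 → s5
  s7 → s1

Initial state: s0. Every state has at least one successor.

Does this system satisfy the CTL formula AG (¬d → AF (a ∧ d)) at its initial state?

No

States satisfying ¬d → AF (a ∧ d): {s2, s3, s4, s5, s6}.
States satisfying AG (¬d → AF (a ∧ d)): ∅.
s0 is reachable from s0 and violates ¬d → AF (a ∧ d), so AG fails at s0.
s0 ∉ Sat(AG (¬d → AF (a ∧ d))).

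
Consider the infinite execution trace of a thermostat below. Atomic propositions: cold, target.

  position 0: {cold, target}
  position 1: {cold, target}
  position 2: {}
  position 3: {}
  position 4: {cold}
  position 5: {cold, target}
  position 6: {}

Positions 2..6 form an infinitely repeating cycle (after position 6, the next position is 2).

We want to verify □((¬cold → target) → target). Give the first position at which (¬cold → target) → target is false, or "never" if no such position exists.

4

Check (¬cold → target) → target at each position in order: 0 ✓, 1 ✓, 2 ✓, 3 ✓.
At position 4 the labels are {cold}, so (¬cold → target) → target is false there. This is the first violation.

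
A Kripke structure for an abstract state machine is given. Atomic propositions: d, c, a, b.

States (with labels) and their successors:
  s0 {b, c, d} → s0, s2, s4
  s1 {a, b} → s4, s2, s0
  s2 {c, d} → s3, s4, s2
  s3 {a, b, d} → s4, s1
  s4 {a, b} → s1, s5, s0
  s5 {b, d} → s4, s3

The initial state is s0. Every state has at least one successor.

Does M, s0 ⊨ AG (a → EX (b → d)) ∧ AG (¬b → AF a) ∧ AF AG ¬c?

States satisfying a → EX (b → d): {s0, s1, s2, s4, s5}.
States satisfying AG (a → EX (b → d)): ∅.
States satisfying ¬b → AF a: {s0, s1, s3, s4, s5}.
States satisfying AG (¬b → AF a): ∅.
States satisfying AG ¬c: ∅.
States satisfying AF AG ¬c: ∅.
States satisfying AG (¬b → AF a) ∧ AF AG ¬c: ∅.
States satisfying AG (a → EX (b → d)) ∧ AG (¬b → AF a) ∧ AF AG ¬c: ∅.
s0 ∉ Sat(AG (a → EX (b → d)) ∧ AG (¬b → AF a) ∧ AF AG ¬c).

Does not hold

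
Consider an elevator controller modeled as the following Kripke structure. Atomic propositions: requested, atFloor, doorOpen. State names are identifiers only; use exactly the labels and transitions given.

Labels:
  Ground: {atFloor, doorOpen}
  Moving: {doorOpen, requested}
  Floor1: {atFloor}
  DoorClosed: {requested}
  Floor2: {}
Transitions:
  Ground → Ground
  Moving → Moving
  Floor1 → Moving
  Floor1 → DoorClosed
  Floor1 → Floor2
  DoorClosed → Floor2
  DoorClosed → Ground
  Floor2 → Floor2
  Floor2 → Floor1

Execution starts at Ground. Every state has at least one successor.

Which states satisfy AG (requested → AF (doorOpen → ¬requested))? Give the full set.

{Ground}

States satisfying requested → AF (doorOpen → ¬requested): {Ground, Floor1, DoorClosed, Floor2}.
States satisfying AG (requested → AF (doorOpen → ¬requested)): {Ground}.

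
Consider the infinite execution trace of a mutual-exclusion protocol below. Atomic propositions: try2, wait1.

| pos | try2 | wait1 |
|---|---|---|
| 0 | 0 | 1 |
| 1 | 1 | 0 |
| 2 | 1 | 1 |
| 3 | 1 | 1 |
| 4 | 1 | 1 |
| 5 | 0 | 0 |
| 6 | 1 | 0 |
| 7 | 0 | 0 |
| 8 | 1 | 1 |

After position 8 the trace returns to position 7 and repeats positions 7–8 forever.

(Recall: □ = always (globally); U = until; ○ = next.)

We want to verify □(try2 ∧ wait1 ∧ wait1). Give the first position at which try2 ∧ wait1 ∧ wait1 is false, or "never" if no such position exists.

0

At position 0 the labels are {wait1}, so try2 ∧ wait1 ∧ wait1 is false there. This is the first violation.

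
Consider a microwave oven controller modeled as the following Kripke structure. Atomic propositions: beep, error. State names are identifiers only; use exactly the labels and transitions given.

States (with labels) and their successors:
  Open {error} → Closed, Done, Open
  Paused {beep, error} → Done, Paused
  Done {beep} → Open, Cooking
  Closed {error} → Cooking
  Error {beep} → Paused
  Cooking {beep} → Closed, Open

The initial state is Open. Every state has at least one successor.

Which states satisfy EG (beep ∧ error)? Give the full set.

States satisfying beep ∧ error: {Paused}.
States satisfying EG (beep ∧ error): {Paused}.

{Paused}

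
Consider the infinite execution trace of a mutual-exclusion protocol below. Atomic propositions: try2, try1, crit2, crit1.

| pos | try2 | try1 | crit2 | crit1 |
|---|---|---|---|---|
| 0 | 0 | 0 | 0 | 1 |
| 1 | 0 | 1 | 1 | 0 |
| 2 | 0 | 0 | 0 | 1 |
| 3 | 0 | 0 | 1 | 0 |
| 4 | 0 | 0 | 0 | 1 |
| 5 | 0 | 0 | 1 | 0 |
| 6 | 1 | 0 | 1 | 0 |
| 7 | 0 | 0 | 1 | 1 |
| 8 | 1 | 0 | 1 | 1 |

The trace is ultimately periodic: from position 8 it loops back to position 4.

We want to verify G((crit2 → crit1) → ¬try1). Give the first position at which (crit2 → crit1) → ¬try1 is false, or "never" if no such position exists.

never

(crit2 → crit1) → ¬try1 holds at every position 0..8, and those are all the positions the trace ever visits, so the invariant G((crit2 → crit1) → ¬try1) is never violated.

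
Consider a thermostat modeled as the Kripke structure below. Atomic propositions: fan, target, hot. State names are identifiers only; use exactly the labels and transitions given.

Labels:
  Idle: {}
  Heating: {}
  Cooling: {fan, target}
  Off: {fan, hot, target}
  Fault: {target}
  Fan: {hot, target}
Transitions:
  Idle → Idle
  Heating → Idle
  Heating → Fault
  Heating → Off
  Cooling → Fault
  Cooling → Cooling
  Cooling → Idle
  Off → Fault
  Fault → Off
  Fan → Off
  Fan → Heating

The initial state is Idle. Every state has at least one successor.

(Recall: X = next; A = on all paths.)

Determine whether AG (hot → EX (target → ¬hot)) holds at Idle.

Yes

States satisfying hot → EX (target → ¬hot): {Idle, Heating, Cooling, Off, Fault, Fan}.
States satisfying AG (hot → EX (target → ¬hot)): {Idle, Heating, Cooling, Off, Fault, Fan}.
Every state reachable from Idle satisfies hot → EX (target → ¬hot).
Idle ∈ Sat(AG (hot → EX (target → ¬hot))).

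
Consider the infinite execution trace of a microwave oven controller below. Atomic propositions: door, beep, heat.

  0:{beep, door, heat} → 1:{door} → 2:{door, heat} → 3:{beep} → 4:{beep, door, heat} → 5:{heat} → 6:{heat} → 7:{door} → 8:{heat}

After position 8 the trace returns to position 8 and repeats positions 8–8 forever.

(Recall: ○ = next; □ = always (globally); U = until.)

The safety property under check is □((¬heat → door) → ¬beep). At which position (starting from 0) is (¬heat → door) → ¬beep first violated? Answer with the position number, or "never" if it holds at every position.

0

At position 0 the labels are {beep, door, heat}, so (¬heat → door) → ¬beep is false there. This is the first violation.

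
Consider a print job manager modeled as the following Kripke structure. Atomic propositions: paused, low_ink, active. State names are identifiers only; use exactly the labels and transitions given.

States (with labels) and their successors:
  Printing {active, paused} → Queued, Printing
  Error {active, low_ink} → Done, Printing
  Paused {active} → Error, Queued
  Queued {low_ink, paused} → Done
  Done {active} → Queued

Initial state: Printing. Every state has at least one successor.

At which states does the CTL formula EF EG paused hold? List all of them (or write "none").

{Printing, Error, Paused}

States satisfying EG paused: {Printing}.
States satisfying EF EG paused: {Printing, Error, Paused}.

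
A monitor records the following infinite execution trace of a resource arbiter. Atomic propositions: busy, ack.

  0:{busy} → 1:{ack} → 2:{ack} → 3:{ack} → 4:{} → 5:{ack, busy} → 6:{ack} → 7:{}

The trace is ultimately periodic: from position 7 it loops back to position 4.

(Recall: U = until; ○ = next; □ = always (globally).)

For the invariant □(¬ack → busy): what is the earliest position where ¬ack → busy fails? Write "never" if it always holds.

4

Check ¬ack → busy at each position in order: 0 ✓, 1 ✓, 2 ✓, 3 ✓.
At position 4 the labels are {}, so ¬ack → busy is false there. This is the first violation.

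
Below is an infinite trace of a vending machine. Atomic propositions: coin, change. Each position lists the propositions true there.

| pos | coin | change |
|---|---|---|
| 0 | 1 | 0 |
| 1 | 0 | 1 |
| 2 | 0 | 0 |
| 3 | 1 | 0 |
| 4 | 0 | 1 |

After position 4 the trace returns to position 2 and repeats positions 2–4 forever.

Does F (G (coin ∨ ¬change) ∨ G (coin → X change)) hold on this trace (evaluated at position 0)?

Yes

G (coin ∨ ¬change) ∨ G (coin → X change) holds at position 0, which is reachable from 0, so F (G (coin ∨ ¬change) ∨ G (coin → X change)) holds.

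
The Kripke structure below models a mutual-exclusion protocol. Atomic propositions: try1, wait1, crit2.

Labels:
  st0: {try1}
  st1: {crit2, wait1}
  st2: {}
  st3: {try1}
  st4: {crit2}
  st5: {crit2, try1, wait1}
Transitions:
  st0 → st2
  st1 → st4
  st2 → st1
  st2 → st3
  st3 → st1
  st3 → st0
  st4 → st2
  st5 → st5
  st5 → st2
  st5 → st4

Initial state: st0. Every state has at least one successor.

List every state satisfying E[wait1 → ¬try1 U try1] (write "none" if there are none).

{st0, st1, st2, st3, st4, st5}

States satisfying wait1 → ¬try1: {st0, st1, st2, st3, st4}.
States satisfying try1: {st0, st3, st5}.
States satisfying E[wait1 → ¬try1 U try1]: {st0, st1, st2, st3, st4, st5}.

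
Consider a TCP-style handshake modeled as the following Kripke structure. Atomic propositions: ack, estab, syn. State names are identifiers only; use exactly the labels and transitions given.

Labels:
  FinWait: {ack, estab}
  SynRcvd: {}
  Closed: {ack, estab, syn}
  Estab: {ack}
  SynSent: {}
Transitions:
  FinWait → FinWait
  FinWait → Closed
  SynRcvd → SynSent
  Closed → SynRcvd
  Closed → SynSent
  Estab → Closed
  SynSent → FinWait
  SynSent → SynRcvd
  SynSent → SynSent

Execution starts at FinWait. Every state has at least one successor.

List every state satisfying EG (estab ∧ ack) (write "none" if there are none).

{FinWait}

States satisfying estab ∧ ack: {FinWait, Closed}.
States satisfying EG (estab ∧ ack): {FinWait}.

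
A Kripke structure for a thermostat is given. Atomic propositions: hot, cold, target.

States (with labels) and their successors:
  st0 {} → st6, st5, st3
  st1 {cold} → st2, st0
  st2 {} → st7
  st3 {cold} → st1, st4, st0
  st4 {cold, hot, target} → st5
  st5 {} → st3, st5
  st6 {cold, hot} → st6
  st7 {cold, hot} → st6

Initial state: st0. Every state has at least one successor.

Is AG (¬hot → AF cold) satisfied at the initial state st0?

Does not hold

States satisfying ¬hot → AF cold: {st1, st2, st3, st4, st6, st7}.
States satisfying AG (¬hot → AF cold): {st2, st6, st7}.
st0 is reachable from st0 and violates ¬hot → AF cold, so AG fails at st0.
st0 ∉ Sat(AG (¬hot → AF cold)).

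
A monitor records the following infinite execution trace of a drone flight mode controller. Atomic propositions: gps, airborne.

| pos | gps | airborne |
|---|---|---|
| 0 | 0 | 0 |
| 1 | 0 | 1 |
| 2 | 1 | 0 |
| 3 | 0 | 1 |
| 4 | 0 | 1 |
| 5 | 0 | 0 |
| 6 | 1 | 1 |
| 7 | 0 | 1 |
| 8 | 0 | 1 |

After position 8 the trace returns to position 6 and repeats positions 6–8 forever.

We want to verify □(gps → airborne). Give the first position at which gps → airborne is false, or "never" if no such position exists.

2

Check gps → airborne at each position in order: 0 ✓, 1 ✓.
At position 2 the labels are {gps}, so gps → airborne is false there. This is the first violation.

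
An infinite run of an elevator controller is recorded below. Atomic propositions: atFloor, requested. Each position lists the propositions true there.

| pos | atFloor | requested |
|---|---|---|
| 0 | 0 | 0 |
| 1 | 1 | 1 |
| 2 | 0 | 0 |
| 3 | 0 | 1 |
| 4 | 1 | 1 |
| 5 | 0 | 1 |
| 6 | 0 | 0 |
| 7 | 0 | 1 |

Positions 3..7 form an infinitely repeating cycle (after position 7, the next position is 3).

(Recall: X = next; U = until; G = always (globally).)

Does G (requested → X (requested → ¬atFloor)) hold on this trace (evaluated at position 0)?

requested → X (requested → ¬atFloor) must hold at every position from 0 onward. It fails at position 3, so G (requested → X (requested → ¬atFloor)) is false.
Positions where requested holds: 1, 3, 4, 5, 7.
Check X (requested → ¬atFloor) at each: 1→ok, 3→fails, 4→ok, 5→ok, 7→ok.

No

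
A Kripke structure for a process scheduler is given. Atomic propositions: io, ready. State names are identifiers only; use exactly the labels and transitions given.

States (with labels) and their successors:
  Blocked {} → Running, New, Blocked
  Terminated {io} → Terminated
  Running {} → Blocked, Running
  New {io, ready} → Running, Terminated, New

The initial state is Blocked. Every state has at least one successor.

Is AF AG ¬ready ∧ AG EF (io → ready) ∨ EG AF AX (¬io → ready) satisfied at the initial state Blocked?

States satisfying AG ¬ready: {Terminated}.
States satisfying AF AG ¬ready: {Terminated}.
States satisfying EF (io → ready): {Blocked, Running, New}.
States satisfying AG EF (io → ready): ∅.
States satisfying AF AG ¬ready ∧ AG EF (io → ready): ∅.
States satisfying AF AX (¬io → ready): {Terminated}.
States satisfying EG AF AX (¬io → ready): {Terminated}.
States satisfying AF AG ¬ready ∧ AG EF (io → ready) ∨ EG AF AX (¬io → ready): {Terminated}.
Blocked ∉ Sat(AF AG ¬ready ∧ AG EF (io → ready) ∨ EG AF AX (¬io → ready)).

No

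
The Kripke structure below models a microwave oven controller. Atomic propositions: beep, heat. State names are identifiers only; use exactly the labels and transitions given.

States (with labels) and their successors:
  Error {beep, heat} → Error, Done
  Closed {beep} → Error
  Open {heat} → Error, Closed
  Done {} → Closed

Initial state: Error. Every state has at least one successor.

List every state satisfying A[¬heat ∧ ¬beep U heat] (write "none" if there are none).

States satisfying ¬heat ∧ ¬beep: {Done}.
States satisfying heat: {Error, Open}.
States satisfying A[¬heat ∧ ¬beep U heat]: {Error, Open}.

{Error, Open}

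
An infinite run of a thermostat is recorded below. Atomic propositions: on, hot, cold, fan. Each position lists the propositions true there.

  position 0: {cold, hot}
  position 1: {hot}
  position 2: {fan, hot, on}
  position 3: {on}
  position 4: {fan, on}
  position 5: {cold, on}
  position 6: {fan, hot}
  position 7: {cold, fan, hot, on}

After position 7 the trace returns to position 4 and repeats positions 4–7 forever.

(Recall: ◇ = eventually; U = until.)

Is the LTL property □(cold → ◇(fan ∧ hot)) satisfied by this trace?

cold → ◇(fan ∧ hot) holds at every position 0..7, and those are all positions ever visited, so □(cold → ◇(fan ∧ hot)) holds.
Positions where cold holds: 0, 5, 7.
Check ◇(fan ∧ hot) at each: 0→ok, 5→ok, 7→ok.

Yes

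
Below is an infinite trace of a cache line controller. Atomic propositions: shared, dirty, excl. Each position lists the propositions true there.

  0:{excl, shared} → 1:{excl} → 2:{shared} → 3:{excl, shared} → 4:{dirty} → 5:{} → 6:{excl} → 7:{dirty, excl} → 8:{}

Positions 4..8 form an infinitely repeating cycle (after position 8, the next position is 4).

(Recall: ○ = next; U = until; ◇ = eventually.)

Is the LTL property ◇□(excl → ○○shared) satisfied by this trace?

□(excl → ○○shared) is false at every position 0..8, so it never becomes true and ◇□(excl → ○○shared) fails.

No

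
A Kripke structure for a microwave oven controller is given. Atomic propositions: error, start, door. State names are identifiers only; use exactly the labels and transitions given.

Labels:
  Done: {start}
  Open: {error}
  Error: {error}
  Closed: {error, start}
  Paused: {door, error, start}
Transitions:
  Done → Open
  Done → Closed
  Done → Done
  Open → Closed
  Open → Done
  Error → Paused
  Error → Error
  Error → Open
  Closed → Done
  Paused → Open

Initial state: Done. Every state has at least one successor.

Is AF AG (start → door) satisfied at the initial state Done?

States satisfying AG (start → door): ∅.
States satisfying AF AG (start → door): ∅.
There is a path from Done along which AG (start → door) never holds.
Done ∉ Sat(AF AG (start → door)).

No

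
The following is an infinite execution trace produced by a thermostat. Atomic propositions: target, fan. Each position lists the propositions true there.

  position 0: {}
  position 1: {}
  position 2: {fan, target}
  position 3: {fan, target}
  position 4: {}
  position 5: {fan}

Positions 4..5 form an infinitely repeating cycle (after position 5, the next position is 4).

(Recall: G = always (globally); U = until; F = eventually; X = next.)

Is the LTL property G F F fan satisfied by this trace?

Yes

F F fan holds at every position 0..5, and those are all positions ever visited, so G F F fan holds.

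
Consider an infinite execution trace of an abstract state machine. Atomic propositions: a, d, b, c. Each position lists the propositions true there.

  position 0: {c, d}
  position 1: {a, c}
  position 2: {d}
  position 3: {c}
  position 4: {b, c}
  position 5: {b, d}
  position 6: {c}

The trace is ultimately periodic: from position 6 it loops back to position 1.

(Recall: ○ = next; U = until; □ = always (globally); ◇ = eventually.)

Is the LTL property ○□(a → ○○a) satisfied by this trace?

Violated

The position after 0 is 1; □(a → ○○a) is false there.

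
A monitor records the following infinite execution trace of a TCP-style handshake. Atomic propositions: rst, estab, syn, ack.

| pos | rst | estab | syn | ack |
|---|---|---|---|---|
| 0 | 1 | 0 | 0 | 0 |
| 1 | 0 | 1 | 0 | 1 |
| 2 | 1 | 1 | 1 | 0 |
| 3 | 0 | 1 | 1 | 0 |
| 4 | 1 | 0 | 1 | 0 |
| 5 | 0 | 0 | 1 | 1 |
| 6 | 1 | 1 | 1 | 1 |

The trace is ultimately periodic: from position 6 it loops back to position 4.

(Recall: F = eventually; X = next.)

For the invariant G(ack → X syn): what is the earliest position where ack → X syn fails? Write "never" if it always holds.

ack → X syn holds at every position 0..6, and those are all the positions the trace ever visits, so the invariant G(ack → X syn) is never violated.

never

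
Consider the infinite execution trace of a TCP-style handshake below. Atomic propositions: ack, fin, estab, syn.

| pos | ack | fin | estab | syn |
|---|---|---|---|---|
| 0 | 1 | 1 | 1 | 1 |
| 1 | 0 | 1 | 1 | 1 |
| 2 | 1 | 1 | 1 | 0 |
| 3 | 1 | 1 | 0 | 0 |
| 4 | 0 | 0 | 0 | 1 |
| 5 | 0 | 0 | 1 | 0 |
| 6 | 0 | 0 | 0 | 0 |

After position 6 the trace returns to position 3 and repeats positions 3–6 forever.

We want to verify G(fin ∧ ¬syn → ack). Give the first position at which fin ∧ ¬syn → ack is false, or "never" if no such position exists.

never

fin ∧ ¬syn → ack holds at every position 0..6, and those are all the positions the trace ever visits, so the invariant G(fin ∧ ¬syn → ack) is never violated.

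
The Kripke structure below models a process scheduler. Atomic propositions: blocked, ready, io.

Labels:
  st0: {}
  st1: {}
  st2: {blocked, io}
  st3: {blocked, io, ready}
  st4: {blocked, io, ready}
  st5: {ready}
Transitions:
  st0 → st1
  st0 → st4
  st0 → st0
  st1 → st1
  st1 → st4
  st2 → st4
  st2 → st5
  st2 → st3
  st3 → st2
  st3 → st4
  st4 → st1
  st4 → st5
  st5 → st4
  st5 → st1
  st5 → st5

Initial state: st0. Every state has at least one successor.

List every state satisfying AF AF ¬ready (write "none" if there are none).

States satisfying AF ¬ready: {st0, st1, st2}.
States satisfying AF AF ¬ready: {st0, st1, st2}.

{st0, st1, st2}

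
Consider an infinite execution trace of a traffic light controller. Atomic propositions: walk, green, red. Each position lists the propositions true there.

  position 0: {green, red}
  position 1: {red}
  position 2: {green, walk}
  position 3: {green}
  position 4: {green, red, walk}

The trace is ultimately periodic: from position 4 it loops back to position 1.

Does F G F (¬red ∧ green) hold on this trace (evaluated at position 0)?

Holds

G F (¬red ∧ green) holds at position 0, which is reachable from 0, so F G F (¬red ∧ green) holds.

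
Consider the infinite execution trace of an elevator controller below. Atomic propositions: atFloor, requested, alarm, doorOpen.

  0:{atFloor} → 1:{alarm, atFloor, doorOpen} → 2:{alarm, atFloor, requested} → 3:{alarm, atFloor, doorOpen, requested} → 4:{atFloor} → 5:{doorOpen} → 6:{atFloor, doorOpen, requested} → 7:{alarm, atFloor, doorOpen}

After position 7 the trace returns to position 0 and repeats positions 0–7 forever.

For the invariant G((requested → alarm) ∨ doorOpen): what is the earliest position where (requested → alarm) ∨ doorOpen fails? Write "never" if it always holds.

(requested → alarm) ∨ doorOpen holds at every position 0..7, and those are all the positions the trace ever visits, so the invariant G((requested → alarm) ∨ doorOpen) is never violated.

never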